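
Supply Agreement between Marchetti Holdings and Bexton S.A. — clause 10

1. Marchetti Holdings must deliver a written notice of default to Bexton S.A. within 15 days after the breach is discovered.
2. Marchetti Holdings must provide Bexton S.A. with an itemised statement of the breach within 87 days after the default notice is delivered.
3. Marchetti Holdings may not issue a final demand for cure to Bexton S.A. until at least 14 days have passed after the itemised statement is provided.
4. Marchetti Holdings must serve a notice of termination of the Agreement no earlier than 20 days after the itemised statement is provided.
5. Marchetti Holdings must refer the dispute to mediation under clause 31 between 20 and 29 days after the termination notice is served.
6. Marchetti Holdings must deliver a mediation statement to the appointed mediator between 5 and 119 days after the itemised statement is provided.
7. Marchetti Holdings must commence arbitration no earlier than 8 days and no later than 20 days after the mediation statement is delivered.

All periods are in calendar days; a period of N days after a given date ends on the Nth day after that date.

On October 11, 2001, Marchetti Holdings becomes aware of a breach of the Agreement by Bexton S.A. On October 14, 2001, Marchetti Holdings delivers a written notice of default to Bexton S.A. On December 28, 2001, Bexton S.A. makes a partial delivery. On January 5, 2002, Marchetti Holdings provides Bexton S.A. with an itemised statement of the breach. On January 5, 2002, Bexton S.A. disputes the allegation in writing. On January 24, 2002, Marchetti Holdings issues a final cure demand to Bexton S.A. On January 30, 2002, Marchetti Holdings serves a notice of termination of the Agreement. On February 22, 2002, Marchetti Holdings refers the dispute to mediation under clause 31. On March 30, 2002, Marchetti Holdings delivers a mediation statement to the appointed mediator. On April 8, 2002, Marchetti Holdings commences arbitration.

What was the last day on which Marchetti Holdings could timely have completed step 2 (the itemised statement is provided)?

January 9, 2002

Step 2 runs from October 14, 2001, when the default notice is delivered. 87 days after October 14, 2001 is January 9, 2002.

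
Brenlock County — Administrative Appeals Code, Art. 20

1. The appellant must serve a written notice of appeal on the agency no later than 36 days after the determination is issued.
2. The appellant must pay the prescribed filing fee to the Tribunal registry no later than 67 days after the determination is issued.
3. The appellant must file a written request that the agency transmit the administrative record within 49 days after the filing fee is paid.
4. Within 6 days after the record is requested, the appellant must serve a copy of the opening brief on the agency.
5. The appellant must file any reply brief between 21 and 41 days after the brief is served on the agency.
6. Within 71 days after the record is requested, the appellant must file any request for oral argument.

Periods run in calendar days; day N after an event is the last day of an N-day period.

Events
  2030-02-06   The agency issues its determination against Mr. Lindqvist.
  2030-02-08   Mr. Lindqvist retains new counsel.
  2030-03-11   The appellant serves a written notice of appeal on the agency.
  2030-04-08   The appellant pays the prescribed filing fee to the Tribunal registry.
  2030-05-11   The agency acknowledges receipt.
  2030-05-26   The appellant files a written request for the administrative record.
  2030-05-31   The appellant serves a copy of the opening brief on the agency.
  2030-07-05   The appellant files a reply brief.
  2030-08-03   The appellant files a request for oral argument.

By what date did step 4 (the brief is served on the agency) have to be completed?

Step 4 runs from 2030-05-26, when the record is requested. 6 days after 2030-05-26 is 2030-06-01.

2030-06-01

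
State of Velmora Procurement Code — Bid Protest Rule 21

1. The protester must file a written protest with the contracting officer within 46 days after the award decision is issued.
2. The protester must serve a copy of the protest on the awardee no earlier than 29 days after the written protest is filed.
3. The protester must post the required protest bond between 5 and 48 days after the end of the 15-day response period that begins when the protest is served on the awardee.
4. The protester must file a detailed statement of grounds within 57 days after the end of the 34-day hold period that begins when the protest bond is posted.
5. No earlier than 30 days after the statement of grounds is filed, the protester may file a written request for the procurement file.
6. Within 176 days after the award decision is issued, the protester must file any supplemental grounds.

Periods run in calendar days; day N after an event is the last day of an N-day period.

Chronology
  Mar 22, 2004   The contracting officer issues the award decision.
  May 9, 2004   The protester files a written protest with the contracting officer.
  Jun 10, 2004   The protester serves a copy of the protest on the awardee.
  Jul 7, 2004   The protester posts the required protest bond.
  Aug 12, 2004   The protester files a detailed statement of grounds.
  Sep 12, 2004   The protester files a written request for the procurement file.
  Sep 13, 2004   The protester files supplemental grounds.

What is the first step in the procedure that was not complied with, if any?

(1) due by Mar 22, 2004 + 46 days = May 7, 2004; not done until May 9, 2004, 2 days after the deadline.
That is the first point of non-compliance.

Step 1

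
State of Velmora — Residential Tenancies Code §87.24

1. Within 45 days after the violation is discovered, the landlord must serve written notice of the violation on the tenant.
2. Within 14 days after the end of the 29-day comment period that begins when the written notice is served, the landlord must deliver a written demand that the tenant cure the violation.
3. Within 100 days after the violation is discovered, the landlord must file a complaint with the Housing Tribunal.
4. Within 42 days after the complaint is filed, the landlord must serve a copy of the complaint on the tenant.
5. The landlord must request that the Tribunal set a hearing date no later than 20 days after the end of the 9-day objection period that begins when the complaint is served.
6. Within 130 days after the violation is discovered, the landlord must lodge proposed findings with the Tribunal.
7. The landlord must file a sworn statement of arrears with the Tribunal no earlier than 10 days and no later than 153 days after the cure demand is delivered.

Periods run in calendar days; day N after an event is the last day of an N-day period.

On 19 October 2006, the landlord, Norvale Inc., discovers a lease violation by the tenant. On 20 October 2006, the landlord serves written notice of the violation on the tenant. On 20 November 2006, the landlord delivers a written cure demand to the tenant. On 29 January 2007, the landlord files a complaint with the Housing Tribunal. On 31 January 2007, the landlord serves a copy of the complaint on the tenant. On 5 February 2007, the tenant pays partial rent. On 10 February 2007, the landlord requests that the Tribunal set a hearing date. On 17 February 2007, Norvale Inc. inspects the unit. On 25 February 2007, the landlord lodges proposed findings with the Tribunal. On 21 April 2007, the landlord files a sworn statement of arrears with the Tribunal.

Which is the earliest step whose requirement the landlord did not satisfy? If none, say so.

Step 1: 45 days after 19 October 2006 (when the violation is discovered) is 3 December 2006; completed 20 October 2006, before the deadline.
Step 2: 14 days after 18 November 2006 (end of the 29-day comment period, which began when the written notice is served on 20 October 2006) is 2 December 2006; 20 November 2006 is within that limit.
Step 3: 100 days after 19 October 2006 (when the violation is discovered) is 27 January 2007; 29 January 2007 misses that deadline by 2 days.

Step 3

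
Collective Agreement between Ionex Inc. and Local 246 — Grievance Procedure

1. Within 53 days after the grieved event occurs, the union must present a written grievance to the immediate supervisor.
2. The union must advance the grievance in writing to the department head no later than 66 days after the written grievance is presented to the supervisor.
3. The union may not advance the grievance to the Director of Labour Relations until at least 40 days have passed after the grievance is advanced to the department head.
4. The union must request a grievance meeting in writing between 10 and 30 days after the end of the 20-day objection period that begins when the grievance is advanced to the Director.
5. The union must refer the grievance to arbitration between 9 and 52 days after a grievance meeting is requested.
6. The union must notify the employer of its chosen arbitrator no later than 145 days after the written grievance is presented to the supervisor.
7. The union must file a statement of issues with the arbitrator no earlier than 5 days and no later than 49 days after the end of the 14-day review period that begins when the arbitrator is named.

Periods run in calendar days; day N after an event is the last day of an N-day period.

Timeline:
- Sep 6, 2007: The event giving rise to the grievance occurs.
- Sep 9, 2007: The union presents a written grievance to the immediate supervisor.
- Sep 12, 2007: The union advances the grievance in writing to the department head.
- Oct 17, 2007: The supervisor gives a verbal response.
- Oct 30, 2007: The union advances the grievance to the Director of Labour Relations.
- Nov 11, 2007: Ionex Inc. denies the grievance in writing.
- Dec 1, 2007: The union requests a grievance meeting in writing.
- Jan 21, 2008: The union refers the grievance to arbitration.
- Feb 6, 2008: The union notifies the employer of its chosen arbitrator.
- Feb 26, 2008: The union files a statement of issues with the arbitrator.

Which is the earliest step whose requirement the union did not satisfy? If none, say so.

Step 1: 53 days after Sep 6, 2007 (when the grieved event occurs) is Oct 29, 2007; done Sep 9, 2007 — timely.
Step 2: 66 days after Sep 9, 2007 (when the written grievance is presented to the supervisor) is Nov 14, 2007; completed Sep 12, 2007, before the deadline.
Step 3: the earliest permitted date is 40 days after Sep 12, 2007 (when the grievance is advanced to the department head), i.e. Oct 22, 2007; done Oct 30, 2007, after the minimum wait.
Step 4: the window is 10–30 days after Nov 19, 2007 (end of the 20-day objection period, which began when the grievance is advanced to the Director on Oct 30, 2007), so Nov 29, 2007 through Dec 19, 2007; Dec 1, 2007 falls inside that range.
Step 5: the window is 9–52 days after Dec 1, 2007 (when a grievance meeting is requested), so Dec 10, 2007 through Jan 22, 2008; done Jan 21, 2008 — within the window.
Step 6: 145 days after Sep 9, 2007 (when the written grievance is presented to the supervisor) is Feb 1, 2008; not done until Feb 6, 2008, 5 days after the deadline.
The analysis stops there.

Step 6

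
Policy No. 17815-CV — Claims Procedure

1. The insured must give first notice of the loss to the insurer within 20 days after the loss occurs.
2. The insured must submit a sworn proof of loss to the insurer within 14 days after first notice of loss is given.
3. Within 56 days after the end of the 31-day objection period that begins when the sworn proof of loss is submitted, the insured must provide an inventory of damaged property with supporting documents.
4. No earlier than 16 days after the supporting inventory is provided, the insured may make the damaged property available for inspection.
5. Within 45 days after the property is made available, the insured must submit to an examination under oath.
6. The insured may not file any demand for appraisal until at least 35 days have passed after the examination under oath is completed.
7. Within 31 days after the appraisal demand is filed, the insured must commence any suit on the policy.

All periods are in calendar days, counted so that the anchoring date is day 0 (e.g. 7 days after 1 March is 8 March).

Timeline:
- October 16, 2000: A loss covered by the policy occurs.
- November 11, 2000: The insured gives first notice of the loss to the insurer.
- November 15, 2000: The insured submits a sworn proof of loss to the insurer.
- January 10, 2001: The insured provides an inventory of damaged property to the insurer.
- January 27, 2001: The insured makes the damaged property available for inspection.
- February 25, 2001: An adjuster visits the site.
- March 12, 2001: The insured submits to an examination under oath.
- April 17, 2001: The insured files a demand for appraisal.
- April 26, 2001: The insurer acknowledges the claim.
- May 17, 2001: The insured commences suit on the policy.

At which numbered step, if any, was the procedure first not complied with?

Step 1: 20 days after October 16, 2000 (when the loss occurs) is November 5, 2000; not done until November 11, 2000, 6 days after the deadline.

Step 1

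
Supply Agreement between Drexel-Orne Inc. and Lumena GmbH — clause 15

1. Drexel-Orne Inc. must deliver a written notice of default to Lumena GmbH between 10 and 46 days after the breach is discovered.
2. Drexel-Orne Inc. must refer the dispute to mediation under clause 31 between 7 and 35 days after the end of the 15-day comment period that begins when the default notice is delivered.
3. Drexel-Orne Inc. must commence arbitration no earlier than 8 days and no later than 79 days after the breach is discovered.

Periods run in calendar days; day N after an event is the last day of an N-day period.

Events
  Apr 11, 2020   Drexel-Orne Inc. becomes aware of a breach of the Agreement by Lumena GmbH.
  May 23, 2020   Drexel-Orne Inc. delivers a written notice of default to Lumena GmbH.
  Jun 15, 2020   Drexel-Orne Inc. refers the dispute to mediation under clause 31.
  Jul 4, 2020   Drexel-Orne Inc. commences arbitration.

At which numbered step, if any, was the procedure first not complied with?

Step 3

Step 1: the window is 10–46 days after Apr 11, 2020 (when the breach is discovered), so Apr 21, 2020 through May 27, 2020; done May 23, 2020 — within the window.
Step 2: the window is 7–35 days after Jun 7, 2020 (end of the 15-day comment period, which began when the default notice is delivered on May 23, 2020), so Jun 14, 2020 through Jul 12, 2020; done Jun 15, 2020, which is between those dates.
Step 3: the window is 8–79 days after Apr 11, 2020 (when the breach is discovered), so Apr 19, 2020 through Jun 29, 2020; done Jul 4, 2020 — 5 days after the window closed.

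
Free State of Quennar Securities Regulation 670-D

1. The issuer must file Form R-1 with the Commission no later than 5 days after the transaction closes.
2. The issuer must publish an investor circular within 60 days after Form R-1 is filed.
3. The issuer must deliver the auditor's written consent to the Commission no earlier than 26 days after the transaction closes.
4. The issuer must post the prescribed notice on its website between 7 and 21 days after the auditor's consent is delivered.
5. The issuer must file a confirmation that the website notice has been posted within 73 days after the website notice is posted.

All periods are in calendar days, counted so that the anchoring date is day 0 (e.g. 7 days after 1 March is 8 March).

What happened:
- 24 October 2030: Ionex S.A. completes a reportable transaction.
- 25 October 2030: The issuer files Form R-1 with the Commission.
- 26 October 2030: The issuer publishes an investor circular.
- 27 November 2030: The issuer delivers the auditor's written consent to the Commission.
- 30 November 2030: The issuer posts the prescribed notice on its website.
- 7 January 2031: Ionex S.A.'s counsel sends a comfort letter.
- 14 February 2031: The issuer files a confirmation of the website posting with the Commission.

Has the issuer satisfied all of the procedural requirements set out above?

No

Step 1: 5 days after 24 October 2030 (when the transaction closes) is 29 October 2030; done 25 October 2030 — timely.
Step 2: 60 days after 25 October 2030 (when Form R-1 is filed) is 24 December 2030; 26 October 2030 is within that limit.
Step 3: the earliest permitted date is 26 days after 24 October 2030 (when the transaction closes), i.e. 19 November 2030; 27 November 2030 is on or after that date.
Step 4: the window is 7–21 days after 27 November 2030 (when the auditor's consent is delivered), so 4 December 2030 through 18 December 2030; 30 November 2030 is 4 days too early.
No need to go further; step 4 was not satisfied.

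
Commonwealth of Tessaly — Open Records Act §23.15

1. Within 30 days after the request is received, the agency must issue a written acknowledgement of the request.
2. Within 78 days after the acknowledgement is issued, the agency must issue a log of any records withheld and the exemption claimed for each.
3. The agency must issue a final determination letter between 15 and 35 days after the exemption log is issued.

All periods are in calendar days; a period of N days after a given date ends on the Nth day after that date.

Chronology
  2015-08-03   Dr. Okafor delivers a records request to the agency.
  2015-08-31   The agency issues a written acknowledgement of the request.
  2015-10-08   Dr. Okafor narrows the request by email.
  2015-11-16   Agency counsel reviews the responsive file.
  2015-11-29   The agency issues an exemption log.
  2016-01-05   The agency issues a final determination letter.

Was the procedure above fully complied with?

No

Step 1 — counting 30 days from 2015-08-03 (when the request is received) gives a deadline of 2015-09-02; done 2015-08-31 — timely.
Step 2 — counting 78 days from 2015-08-31 (when the acknowledgement is issued) gives a deadline of 2015-11-17; 2015-11-29 misses that deadline by 12 days.
Later steps need not be reached.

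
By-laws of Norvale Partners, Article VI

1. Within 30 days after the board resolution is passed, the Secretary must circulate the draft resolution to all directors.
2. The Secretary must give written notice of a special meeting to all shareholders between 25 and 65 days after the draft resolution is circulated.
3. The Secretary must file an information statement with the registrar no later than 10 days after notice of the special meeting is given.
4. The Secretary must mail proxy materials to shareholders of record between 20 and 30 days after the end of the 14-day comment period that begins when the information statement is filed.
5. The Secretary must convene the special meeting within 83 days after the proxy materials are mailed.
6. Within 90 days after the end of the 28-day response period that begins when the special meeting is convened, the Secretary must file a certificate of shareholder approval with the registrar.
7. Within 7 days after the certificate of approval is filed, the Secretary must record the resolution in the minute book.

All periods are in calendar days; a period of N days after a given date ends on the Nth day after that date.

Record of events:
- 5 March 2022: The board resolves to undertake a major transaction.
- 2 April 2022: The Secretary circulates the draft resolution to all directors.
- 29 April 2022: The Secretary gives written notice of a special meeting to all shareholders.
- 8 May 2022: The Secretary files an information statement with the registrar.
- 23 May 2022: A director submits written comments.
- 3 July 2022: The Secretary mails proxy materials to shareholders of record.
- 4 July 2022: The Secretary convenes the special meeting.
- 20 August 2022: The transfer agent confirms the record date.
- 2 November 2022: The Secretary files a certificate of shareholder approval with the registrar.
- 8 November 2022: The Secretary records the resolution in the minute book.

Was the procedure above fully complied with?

No

(1) due by 5 March 2022 + 30 days = 4 April 2022; 2 April 2022 is within that limit.
(2) the permitted window runs from 2 April 2022 + 25 = 27 April 2022 to 2 April 2022 + 65 = 6 June 2022; 29 April 2022 falls inside that range.
(3) due by 29 April 2022 + 10 days = 9 May 2022; done 8 May 2022 — timely.
(4) the permitted window runs from 22 May 2022 + 20 = 11 June 2022 to 22 May 2022 + 30 = 21 June 2022; 3 July 2022 is 12 days past the end of the window.
The analysis stops there.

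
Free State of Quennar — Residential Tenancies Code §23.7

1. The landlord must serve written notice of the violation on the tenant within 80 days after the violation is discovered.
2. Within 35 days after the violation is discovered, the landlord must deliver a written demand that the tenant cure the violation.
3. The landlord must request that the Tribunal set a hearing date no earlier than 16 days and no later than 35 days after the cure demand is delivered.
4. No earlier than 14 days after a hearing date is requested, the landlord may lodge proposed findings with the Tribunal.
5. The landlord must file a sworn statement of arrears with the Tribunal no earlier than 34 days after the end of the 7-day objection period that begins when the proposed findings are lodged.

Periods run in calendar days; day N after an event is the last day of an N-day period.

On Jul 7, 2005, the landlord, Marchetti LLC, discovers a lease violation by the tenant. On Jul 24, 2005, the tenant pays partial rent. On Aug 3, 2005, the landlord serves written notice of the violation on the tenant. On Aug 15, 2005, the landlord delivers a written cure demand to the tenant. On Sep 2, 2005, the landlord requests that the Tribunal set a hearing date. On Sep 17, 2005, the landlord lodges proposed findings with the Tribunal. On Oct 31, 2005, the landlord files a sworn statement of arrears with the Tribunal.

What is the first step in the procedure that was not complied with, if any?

Step 1: 80 days after Jul 7, 2005 (when the violation is discovered) is Sep 25, 2005; completed Aug 3, 2005, before the deadline.
Step 2: 35 days after Jul 7, 2005 (when the violation is discovered) is Aug 11, 2005; done Aug 15, 2005 — 4 days late.

Step 2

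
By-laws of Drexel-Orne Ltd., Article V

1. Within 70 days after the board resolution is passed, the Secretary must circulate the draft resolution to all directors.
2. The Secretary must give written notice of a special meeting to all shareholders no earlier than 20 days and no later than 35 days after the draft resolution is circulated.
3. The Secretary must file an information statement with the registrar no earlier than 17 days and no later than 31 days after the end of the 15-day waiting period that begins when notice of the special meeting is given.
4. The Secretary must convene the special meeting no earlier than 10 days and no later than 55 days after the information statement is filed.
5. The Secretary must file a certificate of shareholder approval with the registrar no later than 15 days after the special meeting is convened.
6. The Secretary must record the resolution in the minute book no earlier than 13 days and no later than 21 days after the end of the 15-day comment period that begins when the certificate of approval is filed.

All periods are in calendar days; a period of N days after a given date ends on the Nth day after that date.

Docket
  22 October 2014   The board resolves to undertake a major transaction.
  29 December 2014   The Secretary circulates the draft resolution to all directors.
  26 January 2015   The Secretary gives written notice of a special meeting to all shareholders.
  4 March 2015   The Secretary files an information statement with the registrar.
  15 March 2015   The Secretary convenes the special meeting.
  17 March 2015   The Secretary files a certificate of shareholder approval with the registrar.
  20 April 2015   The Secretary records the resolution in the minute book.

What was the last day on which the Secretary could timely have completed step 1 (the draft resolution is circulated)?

Step 1 runs from 22 October 2014, when the board resolution is passed. 70 days after 22 October 2014 is 31 December 2014.

31 December 2014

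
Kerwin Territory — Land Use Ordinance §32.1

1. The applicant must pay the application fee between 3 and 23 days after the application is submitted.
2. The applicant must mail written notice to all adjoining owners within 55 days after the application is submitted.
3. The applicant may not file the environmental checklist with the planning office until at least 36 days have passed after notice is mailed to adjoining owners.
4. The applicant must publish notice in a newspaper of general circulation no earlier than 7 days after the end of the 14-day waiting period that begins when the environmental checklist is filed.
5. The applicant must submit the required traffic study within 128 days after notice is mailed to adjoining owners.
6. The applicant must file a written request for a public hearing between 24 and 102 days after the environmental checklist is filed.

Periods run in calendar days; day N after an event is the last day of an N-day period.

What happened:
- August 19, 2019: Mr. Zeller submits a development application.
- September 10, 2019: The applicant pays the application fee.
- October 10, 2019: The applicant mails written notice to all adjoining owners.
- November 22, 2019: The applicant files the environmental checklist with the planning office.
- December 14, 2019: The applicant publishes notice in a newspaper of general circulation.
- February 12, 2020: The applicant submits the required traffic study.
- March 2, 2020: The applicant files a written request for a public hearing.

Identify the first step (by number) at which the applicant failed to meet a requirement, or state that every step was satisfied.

None — every step was satisfied

(1) the permitted window runs from August 19, 2019 + 3 = August 22, 2019 to August 19, 2019 + 23 = September 11, 2019; September 10, 2019 falls inside that range.
(2) due by August 19, 2019 + 55 days = October 13, 2019; completed October 10, 2019, before the deadline.
(3) permitted from October 10, 2019 + 36 days = November 15, 2019 onward; done November 22, 2019 — permitted.
(4) permitted from December 6, 2019 + 7 days = December 13, 2019 onward; done December 14, 2019, after the minimum wait.
(5) due by October 10, 2019 + 128 days = February 15, 2020; completed February 12, 2020, before the deadline.
(6) the permitted window runs from November 22, 2019 + 24 = December 16, 2019 to November 22, 2019 + 102 = March 3, 2020; March 2, 2020 falls inside that range.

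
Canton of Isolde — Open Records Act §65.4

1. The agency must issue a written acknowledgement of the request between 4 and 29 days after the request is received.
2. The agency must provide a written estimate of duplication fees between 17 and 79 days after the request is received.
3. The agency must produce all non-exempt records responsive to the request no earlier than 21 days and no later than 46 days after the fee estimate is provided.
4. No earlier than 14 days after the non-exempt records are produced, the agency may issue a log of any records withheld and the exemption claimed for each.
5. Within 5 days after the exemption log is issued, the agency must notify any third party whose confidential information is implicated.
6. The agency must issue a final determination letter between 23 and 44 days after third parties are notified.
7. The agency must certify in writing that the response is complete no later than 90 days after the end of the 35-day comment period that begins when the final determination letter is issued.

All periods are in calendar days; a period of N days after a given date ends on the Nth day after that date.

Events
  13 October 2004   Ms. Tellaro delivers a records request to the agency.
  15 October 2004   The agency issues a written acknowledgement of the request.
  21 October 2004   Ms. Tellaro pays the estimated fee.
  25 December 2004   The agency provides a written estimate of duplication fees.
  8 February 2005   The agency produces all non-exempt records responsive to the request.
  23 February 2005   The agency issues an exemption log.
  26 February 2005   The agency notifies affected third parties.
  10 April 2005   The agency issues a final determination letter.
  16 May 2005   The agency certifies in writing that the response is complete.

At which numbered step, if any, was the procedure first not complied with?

Step 1

(1) the permitted window runs from 13 October 2004 + 4 = 17 October 2004 to 13 October 2004 + 29 = 11 November 2004; 15 October 2004 is 2 days too early.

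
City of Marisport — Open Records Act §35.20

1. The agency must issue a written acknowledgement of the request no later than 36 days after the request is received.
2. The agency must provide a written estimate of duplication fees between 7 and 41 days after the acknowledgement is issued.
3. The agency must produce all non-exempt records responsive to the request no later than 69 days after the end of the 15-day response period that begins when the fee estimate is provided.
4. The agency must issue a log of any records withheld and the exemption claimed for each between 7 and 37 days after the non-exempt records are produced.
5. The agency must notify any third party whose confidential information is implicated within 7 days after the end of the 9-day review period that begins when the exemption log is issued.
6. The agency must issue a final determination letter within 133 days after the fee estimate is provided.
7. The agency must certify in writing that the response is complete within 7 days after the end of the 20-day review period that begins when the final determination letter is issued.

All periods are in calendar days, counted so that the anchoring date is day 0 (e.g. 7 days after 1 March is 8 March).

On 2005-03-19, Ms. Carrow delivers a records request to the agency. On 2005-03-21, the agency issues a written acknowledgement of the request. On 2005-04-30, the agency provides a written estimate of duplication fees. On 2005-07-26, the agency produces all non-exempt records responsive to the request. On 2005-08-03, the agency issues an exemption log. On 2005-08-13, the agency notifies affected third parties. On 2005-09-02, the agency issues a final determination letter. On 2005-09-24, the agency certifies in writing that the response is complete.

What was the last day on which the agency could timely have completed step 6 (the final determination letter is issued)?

2005-09-10

Step 6 runs from 2005-04-30, when the fee estimate is provided. 133 days after 2005-04-30 is 2005-09-10.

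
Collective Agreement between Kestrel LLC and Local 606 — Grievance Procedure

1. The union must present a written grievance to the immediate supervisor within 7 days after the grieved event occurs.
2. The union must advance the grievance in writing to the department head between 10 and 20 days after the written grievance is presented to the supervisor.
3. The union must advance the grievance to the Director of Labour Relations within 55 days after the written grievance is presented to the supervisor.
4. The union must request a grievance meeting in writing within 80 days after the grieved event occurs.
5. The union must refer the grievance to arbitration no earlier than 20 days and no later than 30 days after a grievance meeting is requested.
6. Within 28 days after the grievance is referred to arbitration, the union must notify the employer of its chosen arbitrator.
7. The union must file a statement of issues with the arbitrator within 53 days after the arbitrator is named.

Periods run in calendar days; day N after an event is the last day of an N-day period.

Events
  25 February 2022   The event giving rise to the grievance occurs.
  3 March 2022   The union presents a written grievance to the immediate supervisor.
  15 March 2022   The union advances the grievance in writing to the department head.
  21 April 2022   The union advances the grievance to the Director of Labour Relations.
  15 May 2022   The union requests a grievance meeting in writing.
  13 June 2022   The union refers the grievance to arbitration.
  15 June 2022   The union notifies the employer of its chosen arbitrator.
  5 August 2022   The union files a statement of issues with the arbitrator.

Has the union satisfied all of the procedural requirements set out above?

Step 1: 7 days after 25 February 2022 (when the grieved event occurs) is 4 March 2022; done 3 March 2022 — timely.
Step 2: the window is 10–20 days after 3 March 2022 (when the written grievance is presented to the supervisor), so 13 March 2022 through 23 March 2022; done 15 March 2022, which is between those dates.
Step 3: 55 days after 3 March 2022 (when the written grievance is presented to the supervisor) is 27 April 2022; 21 April 2022 is within that limit.
Step 4: 80 days after 25 February 2022 (when the grieved event occurs) is 16 May 2022; completed 15 May 2022, before the deadline.
Step 5: the window is 20–30 days after 15 May 2022 (when a grievance meeting is requested), so 4 June 2022 through 14 June 2022; 13 June 2022 falls inside that range.
Step 6: 28 days after 13 June 2022 (when the grievance is referred to arbitration) is 11 July 2022; done 15 June 2022 — timely.
Step 7: 53 days after 15 June 2022 (when the arbitrator is named) is 7 August 2022; completed 5 August 2022, before the deadline.

Yes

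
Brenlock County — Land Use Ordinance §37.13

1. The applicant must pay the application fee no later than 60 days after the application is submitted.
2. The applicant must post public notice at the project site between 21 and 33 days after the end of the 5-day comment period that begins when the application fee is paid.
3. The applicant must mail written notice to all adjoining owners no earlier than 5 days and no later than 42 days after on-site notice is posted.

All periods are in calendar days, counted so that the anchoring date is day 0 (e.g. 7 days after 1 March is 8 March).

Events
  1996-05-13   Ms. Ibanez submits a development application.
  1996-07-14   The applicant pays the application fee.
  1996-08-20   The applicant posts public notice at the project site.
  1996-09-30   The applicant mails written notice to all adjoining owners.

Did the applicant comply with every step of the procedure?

No

Step 1: 60 days after 1996-05-13 (when the application is submitted) is 1996-07-12; 1996-07-14 misses that deadline by 2 days.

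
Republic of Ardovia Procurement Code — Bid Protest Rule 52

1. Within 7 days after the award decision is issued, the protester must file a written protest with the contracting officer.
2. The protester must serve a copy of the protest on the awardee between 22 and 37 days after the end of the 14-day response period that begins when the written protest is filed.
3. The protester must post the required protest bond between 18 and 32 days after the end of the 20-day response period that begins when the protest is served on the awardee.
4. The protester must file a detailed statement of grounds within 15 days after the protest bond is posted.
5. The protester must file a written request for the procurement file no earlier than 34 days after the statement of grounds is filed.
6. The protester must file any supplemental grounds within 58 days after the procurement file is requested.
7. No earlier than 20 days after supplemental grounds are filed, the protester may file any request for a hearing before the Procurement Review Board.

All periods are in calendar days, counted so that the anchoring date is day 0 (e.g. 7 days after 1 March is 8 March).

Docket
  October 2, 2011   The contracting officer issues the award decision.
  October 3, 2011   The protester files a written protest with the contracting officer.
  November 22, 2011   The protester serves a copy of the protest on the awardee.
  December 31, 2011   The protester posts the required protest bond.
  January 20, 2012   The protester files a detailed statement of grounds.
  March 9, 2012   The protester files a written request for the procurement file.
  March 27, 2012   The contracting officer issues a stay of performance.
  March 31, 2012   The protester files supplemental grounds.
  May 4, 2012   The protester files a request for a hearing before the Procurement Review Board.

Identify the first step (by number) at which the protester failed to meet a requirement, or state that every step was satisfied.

Step 4

Step 1: 7 days after October 2, 2011 (when the award decision is issued) is October 9, 2011; October 3, 2011 is within that limit.
Step 2: the window is 22–37 days after October 17, 2011 (end of the 14-day response period, which began when the written protest is filed on October 3, 2011), so November 8, 2011 through November 23, 2011; done November 22, 2011, which is between those dates.
Step 3: the window is 18–32 days after December 12, 2011 (end of the 20-day response period, which began when the protest is served on the awardee on November 22, 2011), so December 30, 2011 through January 13, 2012; done December 31, 2011 — within the window.
Step 4: 15 days after December 31, 2011 (when the protest bond is posted) is January 15, 2012; not done until January 20, 2012, 5 days after the deadline.
The analysis stops there.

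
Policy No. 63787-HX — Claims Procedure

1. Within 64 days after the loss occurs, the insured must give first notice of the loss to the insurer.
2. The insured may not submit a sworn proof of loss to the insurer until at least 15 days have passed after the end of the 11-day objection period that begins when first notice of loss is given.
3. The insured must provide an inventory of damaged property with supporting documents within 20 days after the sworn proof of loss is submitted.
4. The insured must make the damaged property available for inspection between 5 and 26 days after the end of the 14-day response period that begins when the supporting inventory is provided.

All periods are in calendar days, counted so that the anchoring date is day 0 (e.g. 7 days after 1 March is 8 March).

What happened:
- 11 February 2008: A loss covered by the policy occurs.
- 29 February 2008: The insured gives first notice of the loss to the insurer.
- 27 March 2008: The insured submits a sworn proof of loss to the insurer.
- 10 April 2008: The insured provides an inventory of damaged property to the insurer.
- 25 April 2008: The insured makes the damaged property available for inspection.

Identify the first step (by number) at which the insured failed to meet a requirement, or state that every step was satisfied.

Step 1 — counting 64 days from 11 February 2008 (when the loss occurs) gives a deadline of 15 April 2008; done 29 February 2008 — timely.
Step 2 — must wait 15 days from 11 March 2008 (end of the 11-day objection period, which began when first notice of loss is given on 29 February 2008), so not before 26 March 2008; done 27 March 2008 — permitted.
Step 3 — counting 20 days from 27 March 2008 (when the sworn proof of loss is submitted) gives a deadline of 16 April 2008; done 10 April 2008 — timely.
Step 4 — 5 and 26 days from 24 April 2008 (end of the 14-day response period, which began when the supporting inventory is provided on 10 April 2008) are 29 April 2008 and 20 May 2008 respectively; 25 April 2008 is 4 days too early.

Step 4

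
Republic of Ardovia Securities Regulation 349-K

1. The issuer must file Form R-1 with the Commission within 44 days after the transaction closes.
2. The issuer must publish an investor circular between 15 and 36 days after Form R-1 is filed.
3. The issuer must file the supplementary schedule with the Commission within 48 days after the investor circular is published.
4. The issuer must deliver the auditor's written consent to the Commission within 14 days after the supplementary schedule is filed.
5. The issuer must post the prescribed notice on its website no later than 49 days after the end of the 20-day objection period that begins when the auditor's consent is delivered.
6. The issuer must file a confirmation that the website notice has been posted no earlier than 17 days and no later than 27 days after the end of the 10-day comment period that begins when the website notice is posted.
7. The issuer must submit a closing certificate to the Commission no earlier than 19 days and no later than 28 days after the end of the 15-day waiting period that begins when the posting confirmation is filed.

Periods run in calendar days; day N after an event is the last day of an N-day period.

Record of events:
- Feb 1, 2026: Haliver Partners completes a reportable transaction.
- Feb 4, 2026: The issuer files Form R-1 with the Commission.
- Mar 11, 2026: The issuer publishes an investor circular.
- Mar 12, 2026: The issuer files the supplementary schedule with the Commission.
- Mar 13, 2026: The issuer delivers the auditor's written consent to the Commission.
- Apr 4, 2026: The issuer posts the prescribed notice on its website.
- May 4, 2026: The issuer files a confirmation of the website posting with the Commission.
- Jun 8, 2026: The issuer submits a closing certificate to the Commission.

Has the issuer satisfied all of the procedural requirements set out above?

Yes

Step 1: 44 days after Feb 1, 2026 (when the transaction closes) is Mar 17, 2026; Feb 4, 2026 is within that limit.
Step 2: the window is 15–36 days after Feb 4, 2026 (when Form R-1 is filed), so Feb 19, 2026 through Mar 12, 2026; done Mar 11, 2026 — within the window.
Step 3: 48 days after Mar 11, 2026 (when the investor circular is published) is Apr 28, 2026; Mar 12, 2026 is within that limit.
Step 4: 14 days after Mar 12, 2026 (when the supplementary schedule is filed) is Mar 26, 2026; Mar 13, 2026 is within that limit.
Step 5: 49 days after Apr 2, 2026 (end of the 20-day objection period, which began when the auditor's consent is delivered on Mar 13, 2026) is May 21, 2026; Apr 4, 2026 is within that limit.
Step 6: the window is 17–27 days after Apr 14, 2026 (end of the 10-day comment period, which began when the website notice is posted on Apr 4, 2026), so May 1, 2026 through May 11, 2026; done May 4, 2026, which is between those dates.
Step 7: the window is 19–28 days after May 19, 2026 (end of the 15-day waiting period, which began when the posting confirmation is filed on May 4, 2026), so Jun 7, 2026 through Jun 16, 2026; done Jun 8, 2026 — within the window.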